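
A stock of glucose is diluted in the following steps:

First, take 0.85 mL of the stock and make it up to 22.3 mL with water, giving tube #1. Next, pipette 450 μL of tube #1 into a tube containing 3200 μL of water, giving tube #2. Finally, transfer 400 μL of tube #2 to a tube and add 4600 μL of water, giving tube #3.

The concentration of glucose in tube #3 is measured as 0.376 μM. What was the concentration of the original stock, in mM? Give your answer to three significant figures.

1.00 mM

Step 1: 0.85 mL brought to 22.3 mL → factor 22.3/0.85 = 26.235
Step 2: 450 μL + 3200 μL = 3650 μL total → factor 3650/450 = 8.1111
Step 3: 400 μL + 4600 μL = 5000 μL total → factor 5000/400 = 12.5
Overall dilution factor = 26.235 × 8.1111 × 12.5 = 2660
Stock = 0.376 μM × 2660 = 1000 μM = 1.00 mM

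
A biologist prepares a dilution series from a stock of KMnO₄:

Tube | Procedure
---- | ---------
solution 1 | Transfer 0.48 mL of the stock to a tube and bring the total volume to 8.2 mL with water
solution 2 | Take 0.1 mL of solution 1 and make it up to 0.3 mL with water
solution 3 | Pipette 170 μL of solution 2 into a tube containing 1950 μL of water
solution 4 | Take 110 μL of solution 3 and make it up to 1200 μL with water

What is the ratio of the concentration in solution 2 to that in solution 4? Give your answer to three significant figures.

136

Step 1: 0.48 mL brought to 8.2 mL → factor 8.2/0.48 = 17.083
Step 2: 0.1 mL brought to 0.3 mL → factor 0.3/0.1 = 3
Step 3: 170 μL + 1950 μL = 2120 μL total → factor 2120/170 = 12.471
Step 4: 110 μL brought to 1200 μL → factor 1200/110 = 10.909
Dilution factor to solution 2 = 51.25; to solution 4 = 6972.2
[solution 2]/[solution 4] = (factor to solution 4)/(factor to solution 2) = 6972.2/51.25 = 136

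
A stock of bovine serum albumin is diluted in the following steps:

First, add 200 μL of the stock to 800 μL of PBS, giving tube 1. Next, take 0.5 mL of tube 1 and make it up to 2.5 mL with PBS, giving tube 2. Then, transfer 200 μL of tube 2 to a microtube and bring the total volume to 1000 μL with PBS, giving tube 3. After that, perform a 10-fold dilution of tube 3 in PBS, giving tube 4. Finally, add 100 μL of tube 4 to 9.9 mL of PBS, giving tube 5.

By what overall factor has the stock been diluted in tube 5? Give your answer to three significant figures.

1.25 × 10^5

Step 1: 200 μL + 800 μL = 1000 μL total → factor 1000/200 = 5
Step 2: 0.5 mL brought to 2.5 mL → factor 2.5/0.5 = 5
Step 3: 200 μL brought to 1000 μL → factor 1000/200 = 5
Step 4: 10-fold → factor 10
Step 5: 100 μL + 9.9 mL = 10000 μL total → factor 10000/100 = 100
Overall dilution factor = 5 × 5 × 5 × 10 × 100 = 1.25 × 10^5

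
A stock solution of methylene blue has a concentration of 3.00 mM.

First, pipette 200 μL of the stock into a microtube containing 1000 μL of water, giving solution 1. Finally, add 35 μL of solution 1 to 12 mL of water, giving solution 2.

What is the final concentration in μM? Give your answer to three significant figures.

Step 1: 200 μL + 1000 μL = 1200 μL total → factor 1200/200 = 6
Step 2: 35 μL + 12 mL = 12035 μL total → factor 12035/35 = 343.86
Overall dilution factor = 6 × 343.86 = 2063.1
Final = 3.00 mM / 2063.1 = 0.001454 mM = 1.45 μM

1.45 μM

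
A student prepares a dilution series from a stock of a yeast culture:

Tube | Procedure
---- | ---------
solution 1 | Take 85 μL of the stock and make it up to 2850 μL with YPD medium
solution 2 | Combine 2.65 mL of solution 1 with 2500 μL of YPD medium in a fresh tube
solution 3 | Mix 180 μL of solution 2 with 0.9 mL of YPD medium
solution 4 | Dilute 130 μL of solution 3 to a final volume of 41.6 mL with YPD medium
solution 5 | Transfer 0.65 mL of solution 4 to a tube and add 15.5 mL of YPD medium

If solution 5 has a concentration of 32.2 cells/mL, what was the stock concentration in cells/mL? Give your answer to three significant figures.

1.00 × 10^8 cells/mL

Step 1: 85 μL brought to 2850 μL → factor 2850/85 = 33.529
Step 2: 2.65 mL + 2500 μL = 5.15 mL total → factor 5.15/2.65 = 1.9434
Step 3: 180 μL + 0.9 mL = 1080 μL total → factor 1080/180 = 6
Step 4: 130 μL brought to 41.6 mL → factor 41600/130 = 320
Step 5: 0.65 mL + 15.5 mL = 16.15 mL total → factor 16.15/0.65 = 24.846
Overall dilution factor = 33.529 × 1.9434 × 6 × 320 × 24.846 = 3.1085 × 10^6
Stock = 32.2 cells/mL × 3.1085 × 10^6 = 1.00 × 10^8 cells/mL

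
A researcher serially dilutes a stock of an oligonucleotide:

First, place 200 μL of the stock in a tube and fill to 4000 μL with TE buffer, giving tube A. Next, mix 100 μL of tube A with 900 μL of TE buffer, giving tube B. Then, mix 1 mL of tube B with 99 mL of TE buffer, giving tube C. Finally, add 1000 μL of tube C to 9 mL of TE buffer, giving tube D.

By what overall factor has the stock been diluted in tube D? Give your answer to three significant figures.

2.00 × 10^5

Step 1: 200 μL brought to 4000 μL → factor 4000/200 = 20
Step 2: 100 μL + 900 μL = 1000 μL total → factor 1000/100 = 10
Step 3: 1 mL + 99 mL = 100 mL total → factor 100/1 = 100
Step 4: 1000 μL + 9 mL = 10000 μL total → factor 10000/1000 = 10
Overall dilution factor = 20 × 10 × 100 × 10 = 2 × 10^5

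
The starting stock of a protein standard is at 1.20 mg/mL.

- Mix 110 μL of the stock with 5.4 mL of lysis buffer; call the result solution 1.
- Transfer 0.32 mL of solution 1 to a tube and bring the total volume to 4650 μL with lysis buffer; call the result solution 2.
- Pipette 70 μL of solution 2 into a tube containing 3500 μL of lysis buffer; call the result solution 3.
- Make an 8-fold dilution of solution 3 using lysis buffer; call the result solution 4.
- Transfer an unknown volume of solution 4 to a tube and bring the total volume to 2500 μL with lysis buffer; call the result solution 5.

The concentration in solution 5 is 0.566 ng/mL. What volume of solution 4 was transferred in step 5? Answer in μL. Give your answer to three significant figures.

350 μL

Step 1: 110 μL + 5.4 mL = 5510 μL total → factor 5510/110 = 50.091
Step 2: 0.32 mL brought to 4650 μL → factor 4.65/0.32 = 14.531
Step 3: 70 μL + 3500 μL = 3570 μL total → factor 3570/70 = 51
Step 4: 8-fold → factor 8
Step 5: v brought to 2500 μL → factor = 2500 μL/v
Product of known-step factors = 2.9698 × 10^5
Overall factor = 1.20 mg/mL / (0.566 ng/mL) = 2.1201 × 10^6
Step-5 factor = 2.1201 × 10^6 / 2.9698 × 10^5 = 7.1391
v = 2500 μL / 7.1391 = 350 μL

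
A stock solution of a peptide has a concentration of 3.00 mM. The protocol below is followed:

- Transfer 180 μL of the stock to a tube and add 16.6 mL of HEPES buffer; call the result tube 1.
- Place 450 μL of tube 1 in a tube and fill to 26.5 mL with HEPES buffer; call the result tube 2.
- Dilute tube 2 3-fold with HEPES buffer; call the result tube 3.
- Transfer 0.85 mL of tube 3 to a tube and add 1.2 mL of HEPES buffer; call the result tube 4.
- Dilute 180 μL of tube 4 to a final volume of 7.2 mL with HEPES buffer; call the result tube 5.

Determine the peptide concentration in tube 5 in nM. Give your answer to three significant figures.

1.89 nM

Step 1: 180 μL + 16.6 mL = 16780 μL total → factor 16780/180 = 93.222
Step 2: 450 μL brought to 26.5 mL → factor 26500/450 = 58.889
Step 3: 3-fold → factor 3
Step 4: 0.85 mL + 1.2 mL = 2.05 mL total → factor 2.05/0.85 = 2.4118
Step 5: 180 μL brought to 7.2 mL → factor 7200/180 = 40
Overall dilution factor = 93.222 × 58.889 × 3 × 2.4118 × 40 = 1.5888 × 10^6
Final = 3.00 mM / 1.5888 × 10^6 = 1.888 × 10^-6 mM = 1.89 nM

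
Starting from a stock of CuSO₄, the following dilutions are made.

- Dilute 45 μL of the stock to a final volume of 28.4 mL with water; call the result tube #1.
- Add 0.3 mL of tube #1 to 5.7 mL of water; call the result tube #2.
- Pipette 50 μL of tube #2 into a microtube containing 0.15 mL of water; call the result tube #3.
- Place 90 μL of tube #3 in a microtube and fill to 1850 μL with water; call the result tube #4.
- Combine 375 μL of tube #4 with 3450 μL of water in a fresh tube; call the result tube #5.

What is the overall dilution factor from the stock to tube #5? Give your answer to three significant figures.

1.06 × 10^7

Step 1: 45 μL brought to 28.4 mL → factor 28400/45 = 631.11
Step 2: 0.3 mL + 5.7 mL = 6 mL total → factor 6/0.3 = 20
Step 3: 50 μL + 0.15 mL = 200 μL total → factor 200/50 = 4
Step 4: 90 μL brought to 1850 μL → factor 1850/90 = 20.556
Step 5: 375 μL + 3450 μL = 3825 μL total → factor 3825/375 = 10.2
Overall dilution factor = 631.11 × 20 × 4 × 20.556 × 10.2 = 1.0586 × 10^7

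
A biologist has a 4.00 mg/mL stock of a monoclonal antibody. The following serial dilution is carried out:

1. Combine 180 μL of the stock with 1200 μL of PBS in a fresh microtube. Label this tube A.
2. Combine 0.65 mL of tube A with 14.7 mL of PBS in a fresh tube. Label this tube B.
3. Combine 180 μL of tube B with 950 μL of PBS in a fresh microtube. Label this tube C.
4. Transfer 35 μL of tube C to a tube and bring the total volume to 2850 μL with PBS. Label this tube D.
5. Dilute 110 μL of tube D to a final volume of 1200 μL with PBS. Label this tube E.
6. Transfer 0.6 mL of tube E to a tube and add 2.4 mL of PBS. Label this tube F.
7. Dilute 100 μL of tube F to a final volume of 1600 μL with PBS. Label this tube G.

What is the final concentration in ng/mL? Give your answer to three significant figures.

0.0495 ng/mL

Step 1: 180 μL + 1200 μL = 1380 μL total → factor 1380/180 = 7.6667
Step 2: 0.65 mL + 14.7 mL = 15.35 mL total → factor 15.35/0.65 = 23.615
Step 3: 180 μL + 950 μL = 1130 μL total → factor 1130/180 = 6.2778
Step 4: 35 μL brought to 2850 μL → factor 2850/35 = 81.429
Step 5: 110 μL brought to 1200 μL → factor 1200/110 = 10.909
Step 6: 0.6 mL + 2.4 mL = 3 mL total → factor 3/0.6 = 5
Step 7: 100 μL brought to 1600 μL → factor 1600/100 = 16
Overall dilution factor = 7.6667 × 23.615 × 6.2778 × 81.429 × 10.909 × 5 × 16 = 8.0772 × 10^7
Final = 4.00 mg/mL / 8.0772 × 10^7 = 4.952 × 10^-8 mg/mL = 0.0495 ng/mL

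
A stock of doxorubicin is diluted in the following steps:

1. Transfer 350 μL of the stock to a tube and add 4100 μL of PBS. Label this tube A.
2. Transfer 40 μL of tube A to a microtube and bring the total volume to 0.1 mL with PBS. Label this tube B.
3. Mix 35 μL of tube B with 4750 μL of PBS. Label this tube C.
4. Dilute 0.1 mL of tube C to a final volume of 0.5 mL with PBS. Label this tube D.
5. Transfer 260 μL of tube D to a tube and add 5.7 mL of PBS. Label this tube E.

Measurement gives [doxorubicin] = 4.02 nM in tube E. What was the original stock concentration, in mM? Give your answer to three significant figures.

Step 1: 350 μL + 4100 μL = 4450 μL total → factor 4450/350 = 12.714
Step 2: 40 μL brought to 0.1 mL → factor 100/40 = 2.5
Step 3: 35 μL + 4750 μL = 4785 μL total → factor 4785/35 = 136.71
Step 4: 0.1 mL brought to 0.5 mL → factor 0.5/0.1 = 5
Step 5: 260 μL + 5.7 mL = 5960 μL total → factor 5960/260 = 22.923
Overall dilution factor = 12.714 × 2.5 × 136.71 × 5 × 22.923 = 4.9807 × 10^5
Stock = 4.02 nM × 4.9807 × 10^5 = 2.002 × 10^6 nM = 2.00 mM

2.00 mM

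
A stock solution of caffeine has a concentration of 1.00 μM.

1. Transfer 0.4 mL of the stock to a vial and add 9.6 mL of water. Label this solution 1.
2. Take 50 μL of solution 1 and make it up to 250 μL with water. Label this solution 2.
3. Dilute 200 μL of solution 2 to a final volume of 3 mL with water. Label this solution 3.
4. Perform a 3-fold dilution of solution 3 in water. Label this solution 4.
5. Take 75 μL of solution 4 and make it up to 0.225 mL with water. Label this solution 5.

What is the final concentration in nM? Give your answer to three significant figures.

Step 1: 0.4 mL + 9.6 mL = 10 mL total → factor 10/0.4 = 25
Step 2: 50 μL brought to 250 μL → factor 250/50 = 5
Step 3: 200 μL brought to 3 mL → factor 3000/200 = 15
Step 4: 3-fold → factor 3
Step 5: 75 μL brought to 0.225 mL → factor 225/75 = 3
Overall dilution factor = 25 × 5 × 15 × 3 × 3 = 16875
Final = 1.00 μM / 16875 = 5.926 × 10^-5 μM = 0.0593 nM

0.0593 nM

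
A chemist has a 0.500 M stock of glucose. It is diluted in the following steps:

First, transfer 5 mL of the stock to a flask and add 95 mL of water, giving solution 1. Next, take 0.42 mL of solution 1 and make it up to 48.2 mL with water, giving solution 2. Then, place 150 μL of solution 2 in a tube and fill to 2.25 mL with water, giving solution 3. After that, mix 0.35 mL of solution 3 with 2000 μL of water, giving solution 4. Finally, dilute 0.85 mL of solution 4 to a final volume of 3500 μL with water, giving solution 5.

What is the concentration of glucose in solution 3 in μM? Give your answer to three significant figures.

Step 1: 5 mL + 95 mL = 100 mL total → factor 100/5 = 20
Step 2: 0.42 mL brought to 48.2 mL → factor 48.2/0.42 = 114.76
Step 3: 150 μL brought to 2.25 mL → factor 2250/150 = 15
Dilution factor through solution 3 = 20 × 114.76 × 15 = 34429
[solution 3] = 0.500 M / 34429 = 1.452 × 10^-5 M = 14.5 μM

14.5 μM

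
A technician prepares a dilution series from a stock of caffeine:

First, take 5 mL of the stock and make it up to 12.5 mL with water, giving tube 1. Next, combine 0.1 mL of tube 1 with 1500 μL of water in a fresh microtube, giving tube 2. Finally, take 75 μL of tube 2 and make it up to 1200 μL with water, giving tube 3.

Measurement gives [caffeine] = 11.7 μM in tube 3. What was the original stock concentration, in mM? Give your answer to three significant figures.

7.49 mM

Step 1: 5 mL brought to 12.5 mL → factor 12.5/5 = 2.5
Step 2: 0.1 mL + 1500 μL = 1.6 mL total → factor 1.6/0.1 = 16
Step 3: 75 μL brought to 1200 μL → factor 1200/75 = 16
Overall dilution factor = 2.5 × 16 × 16 = 640
Stock = 11.7 μM × 640 = 7488 μM = 7.49 mM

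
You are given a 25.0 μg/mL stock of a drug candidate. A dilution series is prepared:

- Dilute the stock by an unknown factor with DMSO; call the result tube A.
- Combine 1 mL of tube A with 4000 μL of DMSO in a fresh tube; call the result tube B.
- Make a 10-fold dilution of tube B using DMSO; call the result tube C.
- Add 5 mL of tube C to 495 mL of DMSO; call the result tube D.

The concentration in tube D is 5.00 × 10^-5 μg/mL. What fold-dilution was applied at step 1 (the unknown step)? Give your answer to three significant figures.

Step 1: unknown factor x
Step 2: 1 mL + 4000 μL = 5 mL total → factor 5/1 = 5
Step 3: 10-fold → factor 10
Step 4: 5 mL + 495 mL = 500 mL total → factor 500/5 = 100
Product of known-step factors = 5000
Overall factor = 25.0 μg/mL / (5.00 × 10^-5 μg/mL) = 5 × 10^5
x = 5 × 10^5 / 5000 = 100

100-fold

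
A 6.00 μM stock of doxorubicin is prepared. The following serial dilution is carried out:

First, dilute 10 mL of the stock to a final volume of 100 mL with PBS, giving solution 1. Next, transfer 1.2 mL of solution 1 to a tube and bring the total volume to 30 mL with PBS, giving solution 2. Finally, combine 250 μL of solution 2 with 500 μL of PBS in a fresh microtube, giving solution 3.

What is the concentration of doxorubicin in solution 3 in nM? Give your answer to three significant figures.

8.00 nM

Step 1: 10 mL brought to 100 mL → factor 100/10 = 10
Step 2: 1.2 mL brought to 30 mL → factor 30/1.2 = 25
Step 3: 250 μL + 500 μL = 750 μL total → factor 750/250 = 3
Overall dilution factor = 10 × 25 × 3 = 750
Final = 6.00 μM / 750 = 0.008000 μM = 8.00 nM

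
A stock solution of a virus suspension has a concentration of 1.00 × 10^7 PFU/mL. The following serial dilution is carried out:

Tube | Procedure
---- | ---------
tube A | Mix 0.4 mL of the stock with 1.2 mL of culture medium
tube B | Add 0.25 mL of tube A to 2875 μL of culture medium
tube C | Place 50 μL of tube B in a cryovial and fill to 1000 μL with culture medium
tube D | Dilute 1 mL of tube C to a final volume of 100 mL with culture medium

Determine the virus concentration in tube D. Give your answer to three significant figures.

Step 1: 0.4 mL + 1.2 mL = 1.6 mL total → factor 1.6/0.4 = 4
Step 2: 0.25 mL + 2875 μL = 3.125 mL total → factor 3.125/0.25 = 12.5
Step 3: 50 μL brought to 1000 μL → factor 1000/50 = 20
Step 4: 1 mL brought to 100 mL → factor 100/1 = 100
Overall dilution factor = 4 × 12.5 × 20 × 100 = 1 × 10^5
Final = 1.00 × 10^7 PFU/mL / 1 × 10^5 = 100 PFU/mL

100 PFU/mL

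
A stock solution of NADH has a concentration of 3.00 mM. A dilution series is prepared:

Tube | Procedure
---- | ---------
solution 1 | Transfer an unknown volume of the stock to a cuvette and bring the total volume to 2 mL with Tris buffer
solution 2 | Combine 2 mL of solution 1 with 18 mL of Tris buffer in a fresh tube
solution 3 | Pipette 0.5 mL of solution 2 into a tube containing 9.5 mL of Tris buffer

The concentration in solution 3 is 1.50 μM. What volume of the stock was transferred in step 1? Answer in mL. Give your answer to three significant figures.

0.200 mL

Step 1: v brought to 2 mL → factor = 2 mL/v
Step 2: 2 mL + 18 mL = 20 mL total → factor 20/2 = 10
Step 3: 0.5 mL + 9.5 mL = 10 mL total → factor 10/0.5 = 20
Product of known-step factors = 200
Overall factor = 3.00 mM / (1.50 μM) = 2000
Step-1 factor = 2000 / 200 = 10
v = 2 mL / 10 = 0.200 mL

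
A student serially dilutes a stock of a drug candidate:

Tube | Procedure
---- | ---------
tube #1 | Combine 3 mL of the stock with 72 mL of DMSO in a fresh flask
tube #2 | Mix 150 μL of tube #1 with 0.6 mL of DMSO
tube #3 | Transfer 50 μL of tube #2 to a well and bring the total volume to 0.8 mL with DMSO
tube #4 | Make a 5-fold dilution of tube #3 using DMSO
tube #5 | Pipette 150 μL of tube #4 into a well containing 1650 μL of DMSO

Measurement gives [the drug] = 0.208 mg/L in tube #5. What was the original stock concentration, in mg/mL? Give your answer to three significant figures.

Step 1: 3 mL + 72 mL = 75 mL total → factor 75/3 = 25
Step 2: 150 μL + 0.6 mL = 750 μL total → factor 750/150 = 5
Step 3: 50 μL brought to 0.8 mL → factor 800/50 = 16
Step 4: 5-fold → factor 5
Step 5: 150 μL + 1650 μL = 1800 μL total → factor 1800/150 = 12
Overall dilution factor = 25 × 5 × 16 × 5 × 12 = 1.2 × 10^5
Stock = 0.208 mg/L × 1.2 × 10^5 = 2.496 × 10^4 mg/L = 25.0 mg/mL

25.0 mg/mL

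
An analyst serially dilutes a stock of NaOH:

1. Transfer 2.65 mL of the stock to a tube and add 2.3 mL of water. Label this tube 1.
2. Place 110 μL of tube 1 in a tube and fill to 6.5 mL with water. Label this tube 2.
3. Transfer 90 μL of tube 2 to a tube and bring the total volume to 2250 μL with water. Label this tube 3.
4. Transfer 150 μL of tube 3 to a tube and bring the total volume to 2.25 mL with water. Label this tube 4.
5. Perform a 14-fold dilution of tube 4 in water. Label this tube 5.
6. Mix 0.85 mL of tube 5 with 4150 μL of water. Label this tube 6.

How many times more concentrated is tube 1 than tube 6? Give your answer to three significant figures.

Step 1: 2.65 mL + 2.3 mL = 4.95 mL total → factor 4.95/2.65 = 1.8679
Step 2: 110 μL brought to 6.5 mL → factor 6500/110 = 59.091
Step 3: 90 μL brought to 2250 μL → factor 2250/90 = 25
Step 4: 150 μL brought to 2.25 mL → factor 2250/150 = 15
Step 5: 14-fold → factor 14
Step 6: 0.85 mL + 4150 μL = 5 mL total → factor 5/0.85 = 5.8824
Dilution factor to tube 1 = 1.8679; to tube 6 = 3.4087 × 10^6
[tube 1]/[tube 6] = (factor to tube 6)/(factor to tube 1) = 3.4087 × 10^6/1.8679 = 1.82 × 10^6

1.82 × 10^6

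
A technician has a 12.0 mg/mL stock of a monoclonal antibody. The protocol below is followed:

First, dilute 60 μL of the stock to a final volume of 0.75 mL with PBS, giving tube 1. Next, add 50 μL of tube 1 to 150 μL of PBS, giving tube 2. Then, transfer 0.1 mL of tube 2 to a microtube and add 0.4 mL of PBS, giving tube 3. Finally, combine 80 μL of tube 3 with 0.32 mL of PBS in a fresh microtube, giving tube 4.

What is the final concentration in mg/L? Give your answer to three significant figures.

Step 1: 60 μL brought to 0.75 mL → factor 750/60 = 12.5
Step 2: 50 μL + 150 μL = 200 μL total → factor 200/50 = 4
Step 3: 0.1 mL + 0.4 mL = 0.5 mL total → factor 0.5/0.1 = 5
Step 4: 80 μL + 0.32 mL = 400 μL total → factor 400/80 = 5
Overall dilution factor = 12.5 × 4 × 5 × 5 = 1250
Final = 12.0 mg/mL / 1250 = 0.009600 mg/mL = 9.60 mg/L

9.60 mg/L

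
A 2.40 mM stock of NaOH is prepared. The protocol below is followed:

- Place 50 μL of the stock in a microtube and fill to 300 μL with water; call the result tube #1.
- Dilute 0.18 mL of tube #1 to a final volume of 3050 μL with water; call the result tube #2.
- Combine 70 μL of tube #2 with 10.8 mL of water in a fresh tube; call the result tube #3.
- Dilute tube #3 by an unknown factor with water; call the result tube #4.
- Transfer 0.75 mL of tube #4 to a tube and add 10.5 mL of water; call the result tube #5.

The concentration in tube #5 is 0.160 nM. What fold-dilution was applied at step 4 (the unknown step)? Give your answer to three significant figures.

63.3-fold

Step 1: 50 μL brought to 300 μL → factor 300/50 = 6
Step 2: 0.18 mL brought to 3050 μL → factor 3.05/0.18 = 16.944
Step 3: 70 μL + 10.8 mL = 10870 μL total → factor 10870/70 = 155.29
Step 4: unknown factor x
Step 5: 0.75 mL + 10.5 mL = 11.25 mL total → factor 11.25/0.75 = 15
Product of known-step factors = 2.3681 × 10^5
Overall factor = 2.40 mM / (0.160 nM) = 1.5 × 10^7
x = 1.5 × 10^7 / 2.3681 × 10^5 = 63.3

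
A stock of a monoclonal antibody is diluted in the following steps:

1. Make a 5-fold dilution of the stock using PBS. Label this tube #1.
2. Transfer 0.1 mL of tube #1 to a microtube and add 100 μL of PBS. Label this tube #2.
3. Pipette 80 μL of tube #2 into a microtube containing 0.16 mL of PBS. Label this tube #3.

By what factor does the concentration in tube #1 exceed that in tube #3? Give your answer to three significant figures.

6.00

Step 1: 5-fold → factor 5
Step 2: 0.1 mL + 100 μL = 0.2 mL total → factor 0.2/0.1 = 2
Step 3: 80 μL + 0.16 mL = 240 μL total → factor 240/80 = 3
Dilution factor to tube #1 = 5; to tube #3 = 30
[tube #1]/[tube #3] = (factor to tube #3)/(factor to tube #1) = 30/5 = 6.00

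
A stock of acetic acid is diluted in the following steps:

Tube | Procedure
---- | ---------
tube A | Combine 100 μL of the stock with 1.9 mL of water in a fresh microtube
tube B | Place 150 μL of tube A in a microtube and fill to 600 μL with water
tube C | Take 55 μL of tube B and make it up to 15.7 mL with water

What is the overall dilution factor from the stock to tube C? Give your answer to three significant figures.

Step 1: 100 μL + 1.9 mL = 2000 μL total → factor 2000/100 = 20
Step 2: 150 μL brought to 600 μL → factor 600/150 = 4
Step 3: 55 μL brought to 15.7 mL → factor 15700/55 = 285.45
Overall dilution factor = 20 × 4 × 285.45 = 22836

2.28 × 10^4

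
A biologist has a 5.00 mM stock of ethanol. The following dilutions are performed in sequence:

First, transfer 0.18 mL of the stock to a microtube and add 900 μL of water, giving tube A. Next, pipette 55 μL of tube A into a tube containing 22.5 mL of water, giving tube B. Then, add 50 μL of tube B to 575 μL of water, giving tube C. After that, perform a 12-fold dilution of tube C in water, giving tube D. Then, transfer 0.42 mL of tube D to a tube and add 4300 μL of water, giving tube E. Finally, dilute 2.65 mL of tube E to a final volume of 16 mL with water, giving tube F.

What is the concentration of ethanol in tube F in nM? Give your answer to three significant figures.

0.200 nM

Step 1: 0.18 mL + 900 μL = 1.08 mL total → factor 1.08/0.18 = 6
Step 2: 55 μL + 22.5 mL = 22555 μL total → factor 22555/55 = 410.09
Step 3: 50 μL + 575 μL = 625 μL total → factor 625/50 = 12.5
Step 4: 12-fold → factor 12
Step 5: 0.42 mL + 4300 μL = 4.72 mL total → factor 4.72/0.42 = 11.238
Step 6: 2.65 mL brought to 16 mL → factor 16/2.65 = 6.0377
Overall dilution factor = 6 × 410.09 × 12.5 × 12 × 11.238 × 6.0377 = 2.5043 × 10^7
Final = 5.00 mM / 2.5043 × 10^7 = 1.997 × 10^-7 mM = 0.200 nM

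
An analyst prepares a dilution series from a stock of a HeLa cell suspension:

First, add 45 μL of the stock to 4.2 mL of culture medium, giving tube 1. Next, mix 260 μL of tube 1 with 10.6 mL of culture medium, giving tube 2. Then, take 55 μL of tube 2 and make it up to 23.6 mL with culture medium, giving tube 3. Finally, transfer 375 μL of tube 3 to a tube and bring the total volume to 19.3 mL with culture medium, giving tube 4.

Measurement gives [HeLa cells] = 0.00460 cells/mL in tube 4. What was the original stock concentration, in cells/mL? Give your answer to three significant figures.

4.00 × 10^5 cells/mL

Step 1: 45 μL + 4.2 mL = 4245 μL total → factor 4245/45 = 94.333
Step 2: 260 μL + 10.6 mL = 10860 μL total → factor 10860/260 = 41.769
Step 3: 55 μL brought to 23.6 mL → factor 23600/55 = 429.09
Step 4: 375 μL brought to 19.3 mL → factor 19300/375 = 51.467
Overall dilution factor = 94.333 × 41.769 × 429.09 × 51.467 = 8.7016 × 10^7
Stock = 0.00460 cells/mL × 8.7016 × 10^7 = 4.00 × 10^5 cells/mL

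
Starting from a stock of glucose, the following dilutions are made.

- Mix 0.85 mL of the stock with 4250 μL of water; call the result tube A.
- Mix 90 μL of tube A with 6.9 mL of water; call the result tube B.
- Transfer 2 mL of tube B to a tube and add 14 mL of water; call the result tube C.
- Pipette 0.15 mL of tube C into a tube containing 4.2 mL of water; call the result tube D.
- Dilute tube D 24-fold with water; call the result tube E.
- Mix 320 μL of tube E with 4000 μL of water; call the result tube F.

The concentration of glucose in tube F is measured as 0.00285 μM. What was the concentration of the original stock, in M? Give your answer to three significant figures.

0.0998 M

Step 1: 0.85 mL + 4250 μL = 5.1 mL total → factor 5.1/0.85 = 6
Step 2: 90 μL + 6.9 mL = 6990 μL total → factor 6990/90 = 77.667
Step 3: 2 mL + 14 mL = 16 mL total → factor 16/2 = 8
Step 4: 0.15 mL + 4.2 mL = 4.35 mL total → factor 4.35/0.15 = 29
Step 5: 24-fold → factor 24
Step 6: 320 μL + 4000 μL = 4320 μL total → factor 4320/320 = 13.5
Overall dilution factor = 6 × 77.667 × 8 × 29 × 24 × 13.5 = 3.5028 × 10^7
Stock = 0.00285 μM × 3.5028 × 10^7 = 9.983 × 10^4 μM = 0.0998 M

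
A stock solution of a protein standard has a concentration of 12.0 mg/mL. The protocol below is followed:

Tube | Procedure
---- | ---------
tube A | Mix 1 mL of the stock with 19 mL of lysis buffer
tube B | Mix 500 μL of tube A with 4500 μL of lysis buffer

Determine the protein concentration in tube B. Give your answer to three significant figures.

Step 1: 1 mL + 19 mL = 20 mL total → factor 20/1 = 20
Step 2: 500 μL + 4500 μL = 5000 μL total → factor 5000/500 = 10
Overall dilution factor = 20 × 10 = 200
Final = 12.0 mg/mL / 200 = 0.0600 mg/mL

0.0600 mg/mL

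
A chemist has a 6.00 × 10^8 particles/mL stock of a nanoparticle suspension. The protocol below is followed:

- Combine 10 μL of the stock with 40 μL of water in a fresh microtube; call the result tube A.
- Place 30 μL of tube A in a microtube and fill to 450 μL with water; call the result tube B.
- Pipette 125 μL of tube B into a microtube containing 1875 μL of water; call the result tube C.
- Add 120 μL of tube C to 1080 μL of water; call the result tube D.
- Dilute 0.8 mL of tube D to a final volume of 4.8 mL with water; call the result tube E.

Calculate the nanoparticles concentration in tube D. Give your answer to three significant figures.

5.00 × 10^4 particles/mL

Step 1: 10 μL + 40 μL = 50 μL total → factor 50/10 = 5
Step 2: 30 μL brought to 450 μL → factor 450/30 = 15
Step 3: 125 μL + 1875 μL = 2000 μL total → factor 2000/125 = 16
Step 4: 120 μL + 1080 μL = 1200 μL total → factor 1200/120 = 10
Dilution factor through tube D = 5 × 15 × 16 × 10 = 12000
[tube D] = 6.00 × 10^8 particles/mL / 12000 = 5.00 × 10^4 particles/mL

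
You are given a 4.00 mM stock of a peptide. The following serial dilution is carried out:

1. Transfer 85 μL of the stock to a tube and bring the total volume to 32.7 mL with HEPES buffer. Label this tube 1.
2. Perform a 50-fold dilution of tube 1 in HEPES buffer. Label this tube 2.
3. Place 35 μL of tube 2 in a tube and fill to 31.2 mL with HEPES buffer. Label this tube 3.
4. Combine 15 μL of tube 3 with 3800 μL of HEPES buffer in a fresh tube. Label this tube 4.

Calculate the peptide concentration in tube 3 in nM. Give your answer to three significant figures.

0.233 nM

Step 1: 85 μL brought to 32.7 mL → factor 32700/85 = 384.71
Step 2: 50-fold → factor 50
Step 3: 35 μL brought to 31.2 mL → factor 31200/35 = 891.43
Dilution factor through tube 3 = 384.71 × 50 × 891.43 = 1.7147 × 10^7
[tube 3] = 4.00 mM / 1.7147 × 10^7 = 2.333 × 10^-7 mM = 0.233 nM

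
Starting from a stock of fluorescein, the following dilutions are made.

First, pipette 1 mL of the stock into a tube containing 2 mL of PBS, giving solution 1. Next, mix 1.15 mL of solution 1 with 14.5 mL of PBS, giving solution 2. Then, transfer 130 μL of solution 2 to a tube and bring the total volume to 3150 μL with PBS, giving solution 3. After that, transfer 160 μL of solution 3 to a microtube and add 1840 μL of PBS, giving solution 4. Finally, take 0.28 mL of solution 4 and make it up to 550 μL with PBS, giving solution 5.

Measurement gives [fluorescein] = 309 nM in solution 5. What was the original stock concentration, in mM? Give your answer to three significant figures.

7.51 mM

Step 1: 1 mL + 2 mL = 3 mL total → factor 3/1 = 3
Step 2: 1.15 mL + 14.5 mL = 15.65 mL total → factor 15.65/1.15 = 13.609
Step 3: 130 μL brought to 3150 μL → factor 3150/130 = 24.231
Step 4: 160 μL + 1840 μL = 2000 μL total → factor 2000/160 = 12.5
Step 5: 0.28 mL brought to 550 μL → factor 0.55/0.28 = 1.9643
Overall dilution factor = 3 × 13.609 × 24.231 × 12.5 × 1.9643 = 24290
Stock = 309 nM × 24290 = 7.505 × 10^6 nM = 7.51 mM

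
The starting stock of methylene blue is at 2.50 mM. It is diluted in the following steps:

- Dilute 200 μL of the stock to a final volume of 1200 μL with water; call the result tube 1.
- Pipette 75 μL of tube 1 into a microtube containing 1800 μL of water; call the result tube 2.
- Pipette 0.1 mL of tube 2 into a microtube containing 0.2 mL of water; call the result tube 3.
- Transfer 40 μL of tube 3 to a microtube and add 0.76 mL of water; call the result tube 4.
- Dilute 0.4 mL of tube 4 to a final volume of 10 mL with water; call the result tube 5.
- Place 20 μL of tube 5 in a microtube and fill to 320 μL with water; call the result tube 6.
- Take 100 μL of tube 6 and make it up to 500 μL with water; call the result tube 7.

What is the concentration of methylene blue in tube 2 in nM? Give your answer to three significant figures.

Step 1: 200 μL brought to 1200 μL → factor 1200/200 = 6
Step 2: 75 μL + 1800 μL = 1875 μL total → factor 1875/75 = 25
Dilution factor through tube 2 = 6 × 25 = 150
[tube 2] = 2.50 mM / 150 = 0.01667 mM = 1.67 × 10^4 nM

1.67 × 10^4 nM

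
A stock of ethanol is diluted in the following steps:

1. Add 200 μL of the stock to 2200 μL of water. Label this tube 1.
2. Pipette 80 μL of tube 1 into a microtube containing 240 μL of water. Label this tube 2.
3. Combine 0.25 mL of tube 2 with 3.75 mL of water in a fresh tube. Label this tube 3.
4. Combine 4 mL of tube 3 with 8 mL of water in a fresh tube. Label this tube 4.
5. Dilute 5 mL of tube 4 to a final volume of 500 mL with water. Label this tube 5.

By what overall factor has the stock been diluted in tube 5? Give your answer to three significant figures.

Step 1: 200 μL + 2200 μL = 2400 μL total → factor 2400/200 = 12
Step 2: 80 μL + 240 μL = 320 μL total → factor 320/80 = 4
Step 3: 0.25 mL + 3.75 mL = 4 mL total → factor 4/0.25 = 16
Step 4: 4 mL + 8 mL = 12 mL total → factor 12/4 = 3
Step 5: 5 mL brought to 500 mL → factor 500/5 = 100
Overall dilution factor = 12 × 4 × 16 × 3 × 100 = 2.304 × 10^5

2.30 × 10^5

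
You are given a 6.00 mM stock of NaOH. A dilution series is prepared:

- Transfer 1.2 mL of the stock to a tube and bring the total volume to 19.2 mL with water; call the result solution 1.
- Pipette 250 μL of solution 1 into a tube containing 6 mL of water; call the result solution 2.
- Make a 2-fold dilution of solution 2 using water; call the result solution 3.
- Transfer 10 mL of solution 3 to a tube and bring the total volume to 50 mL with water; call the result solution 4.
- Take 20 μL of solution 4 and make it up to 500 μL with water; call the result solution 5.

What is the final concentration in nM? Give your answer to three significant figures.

60.0 nM

Step 1: 1.2 mL brought to 19.2 mL → factor 19.2/1.2 = 16
Step 2: 250 μL + 6 mL = 6250 μL total → factor 6250/250 = 25
Step 3: 2-fold → factor 2
Step 4: 10 mL brought to 50 mL → factor 50/10 = 5
Step 5: 20 μL brought to 500 μL → factor 500/20 = 25
Overall dilution factor = 16 × 25 × 2 × 5 × 25 = 1 × 10^5
Final = 6.00 mM / 1 × 10^5 = 6.000 × 10^-5 mM = 60.0 nM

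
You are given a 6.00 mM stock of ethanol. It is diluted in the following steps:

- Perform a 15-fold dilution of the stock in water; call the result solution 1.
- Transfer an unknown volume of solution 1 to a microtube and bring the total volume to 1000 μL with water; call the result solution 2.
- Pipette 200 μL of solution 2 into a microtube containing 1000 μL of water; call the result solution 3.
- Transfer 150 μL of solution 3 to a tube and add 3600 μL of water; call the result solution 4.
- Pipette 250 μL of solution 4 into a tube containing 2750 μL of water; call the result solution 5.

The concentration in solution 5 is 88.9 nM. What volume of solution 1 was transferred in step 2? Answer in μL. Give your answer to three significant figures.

400 μL

Step 1: 15-fold → factor 15
Step 2: v brought to 1000 μL → factor = 1000 μL/v
Step 3: 200 μL + 1000 μL = 1200 μL total → factor 1200/200 = 6
Step 4: 150 μL + 3600 μL = 3750 μL total → factor 3750/150 = 25
Step 5: 250 μL + 2750 μL = 3000 μL total → factor 3000/250 = 12
Product of known-step factors = 27000
Overall factor = 6.00 mM / (88.9 nM) = 67492
Step-2 factor = 67492 / 27000 = 2.4997
v = 1000 μL / 2.4997 = 400 μL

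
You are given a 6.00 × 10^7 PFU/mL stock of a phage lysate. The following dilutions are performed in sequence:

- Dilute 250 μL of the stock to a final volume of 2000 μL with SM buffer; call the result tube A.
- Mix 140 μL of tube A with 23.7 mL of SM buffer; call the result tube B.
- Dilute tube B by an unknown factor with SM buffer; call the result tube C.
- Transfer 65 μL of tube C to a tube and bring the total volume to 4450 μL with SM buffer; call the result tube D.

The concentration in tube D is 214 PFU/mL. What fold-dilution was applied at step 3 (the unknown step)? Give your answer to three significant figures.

3.01-fold

Step 1: 250 μL brought to 2000 μL → factor 2000/250 = 8
Step 2: 140 μL + 23.7 mL = 23840 μL total → factor 23840/140 = 170.29
Step 3: unknown factor x
Step 4: 65 μL brought to 4450 μL → factor 4450/65 = 68.462
Product of known-step factors = 93264
Overall factor = 6.00 × 10^7 PFU/mL / (214 PFU/mL) = 2.8037 × 10^5
x = 2.8037 × 10^5 / 93264 = 3.01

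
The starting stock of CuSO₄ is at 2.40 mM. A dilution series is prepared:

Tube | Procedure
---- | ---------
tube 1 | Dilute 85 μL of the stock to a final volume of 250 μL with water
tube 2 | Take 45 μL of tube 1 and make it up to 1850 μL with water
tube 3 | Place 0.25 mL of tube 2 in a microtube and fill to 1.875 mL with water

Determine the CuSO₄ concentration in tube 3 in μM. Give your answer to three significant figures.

Step 1: 85 μL brought to 250 μL → factor 250/85 = 2.9412
Step 2: 45 μL brought to 1850 μL → factor 1850/45 = 41.111
Step 3: 0.25 mL brought to 1.875 mL → factor 1.875/0.25 = 7.5
Overall dilution factor = 2.9412 × 41.111 × 7.5 = 906.86
Final = 2.40 mM / 906.86 = 0.002646 mM = 2.65 μM

2.65 μM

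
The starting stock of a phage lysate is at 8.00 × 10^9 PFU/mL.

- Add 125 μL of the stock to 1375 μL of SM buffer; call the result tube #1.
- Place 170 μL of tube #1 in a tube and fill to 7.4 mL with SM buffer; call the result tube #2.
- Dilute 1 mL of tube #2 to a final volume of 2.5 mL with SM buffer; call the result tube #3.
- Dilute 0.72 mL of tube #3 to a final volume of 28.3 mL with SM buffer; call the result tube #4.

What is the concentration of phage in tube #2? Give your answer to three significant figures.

1.53 × 10^7 PFU/mL

Step 1: 125 μL + 1375 μL = 1500 μL total → factor 1500/125 = 12
Step 2: 170 μL brought to 7.4 mL → factor 7400/170 = 43.529
Dilution factor through tube #2 = 12 × 43.529 = 522.35
[tube #2] = 8.00 × 10^9 PFU/mL / 522.35 = 1.53 × 10^7 PFU/mL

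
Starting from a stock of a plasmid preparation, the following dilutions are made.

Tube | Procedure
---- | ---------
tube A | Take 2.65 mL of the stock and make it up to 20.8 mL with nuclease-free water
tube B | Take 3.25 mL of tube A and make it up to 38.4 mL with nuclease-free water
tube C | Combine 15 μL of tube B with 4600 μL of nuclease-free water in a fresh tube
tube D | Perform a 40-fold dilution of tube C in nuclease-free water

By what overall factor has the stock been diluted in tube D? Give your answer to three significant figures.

1.14 × 10^6

Step 1: 2.65 mL brought to 20.8 mL → factor 20.8/2.65 = 7.8491
Step 2: 3.25 mL brought to 38.4 mL → factor 38.4/3.25 = 11.815
Step 3: 15 μL + 4600 μL = 4615 μL total → factor 4615/15 = 307.67
Step 4: 40-fold → factor 40
Overall dilution factor = 7.8491 × 11.815 × 307.67 × 40 = 1.1413 × 10^6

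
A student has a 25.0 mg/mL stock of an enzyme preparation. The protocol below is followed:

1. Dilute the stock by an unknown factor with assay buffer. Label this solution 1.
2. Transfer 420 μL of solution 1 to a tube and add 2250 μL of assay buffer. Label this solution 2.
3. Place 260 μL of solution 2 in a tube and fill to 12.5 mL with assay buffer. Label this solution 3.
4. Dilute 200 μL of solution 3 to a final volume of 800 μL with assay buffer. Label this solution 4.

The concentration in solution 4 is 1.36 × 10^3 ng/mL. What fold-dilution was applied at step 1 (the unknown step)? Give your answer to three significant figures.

15.0-fold

Step 1: unknown factor x
Step 2: 420 μL + 2250 μL = 2670 μL total → factor 2670/420 = 6.3571
Step 3: 260 μL brought to 12.5 mL → factor 12500/260 = 48.077
Step 4: 200 μL brought to 800 μL → factor 800/200 = 4
Product of known-step factors = 1222.5
Overall factor = 25.0 mg/mL / (1.36 × 10^3 ng/mL) = 18382
x = 18382 / 1222.5 = 15.0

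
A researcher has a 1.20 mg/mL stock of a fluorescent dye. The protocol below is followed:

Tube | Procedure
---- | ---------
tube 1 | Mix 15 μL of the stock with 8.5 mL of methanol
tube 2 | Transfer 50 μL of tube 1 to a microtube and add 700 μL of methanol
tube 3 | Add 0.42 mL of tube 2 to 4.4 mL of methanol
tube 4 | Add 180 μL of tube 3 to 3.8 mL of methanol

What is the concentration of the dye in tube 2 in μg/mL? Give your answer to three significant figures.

0.141 μg/mL

Step 1: 15 μL + 8.5 mL = 8515 μL total → factor 8515/15 = 567.67
Step 2: 50 μL + 700 μL = 750 μL total → factor 750/50 = 15
Dilution factor through tube 2 = 567.67 × 15 = 8515
[tube 2] = 1.20 mg/mL / 8515 = 0.0001409 mg/mL = 0.141 μg/mL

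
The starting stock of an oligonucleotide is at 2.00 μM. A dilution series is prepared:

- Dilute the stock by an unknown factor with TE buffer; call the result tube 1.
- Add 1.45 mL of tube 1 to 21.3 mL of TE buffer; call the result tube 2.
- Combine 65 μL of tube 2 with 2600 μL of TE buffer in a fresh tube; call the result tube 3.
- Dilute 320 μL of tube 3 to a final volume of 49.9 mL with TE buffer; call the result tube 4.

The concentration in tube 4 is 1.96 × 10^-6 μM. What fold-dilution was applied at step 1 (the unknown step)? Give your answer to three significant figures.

10.2-fold

Step 1: unknown factor x
Step 2: 1.45 mL + 21.3 mL = 22.75 mL total → factor 22.75/1.45 = 15.69
Step 3: 65 μL + 2600 μL = 2665 μL total → factor 2665/65 = 41
Step 4: 320 μL brought to 49.9 mL → factor 49900/320 = 155.94
Product of known-step factors = 1.0031 × 10^5
Overall factor = 2.00 μM / (1.96 × 10^-6 μM) = 1.0204 × 10^6
x = 1.0204 × 10^6 / 1.0031 × 10^5 = 10.2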